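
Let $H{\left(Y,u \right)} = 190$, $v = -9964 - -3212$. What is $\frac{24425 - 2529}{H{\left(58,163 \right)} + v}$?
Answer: $- \frac{644}{193} \approx -3.3368$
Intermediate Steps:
$v = -6752$ ($v = -9964 + 3212 = -6752$)
$\frac{24425 - 2529}{H{\left(58,163 \right)} + v} = \frac{24425 - 2529}{190 - 6752} = \frac{21896}{-6562} = 21896 \left(- \frac{1}{6562}\right) = - \frac{644}{193}$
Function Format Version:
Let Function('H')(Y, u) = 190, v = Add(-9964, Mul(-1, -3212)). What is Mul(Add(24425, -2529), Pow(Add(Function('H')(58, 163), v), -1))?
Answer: Rational(-644, 193) ≈ -3.3368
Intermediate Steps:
v = -6752 (v = Add(-9964, 3212) = -6752)
Mul(Add(24425, -2529), Pow(Add(Function('H')(58, 163), v), -1)) = Mul(Add(24425, -2529), Pow(Add(190, -6752), -1)) = Mul(21896, Pow(-6562, -1)) = Mul(21896, Rational(-1, 6562)) = Rational(-644, 193)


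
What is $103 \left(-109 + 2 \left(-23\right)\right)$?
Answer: $-15965$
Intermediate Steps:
$103 \left(-109 + 2 \left(-23\right)\right) = 103 \left(-109 - 46\right) = 103 \left(-155\right) = -15965$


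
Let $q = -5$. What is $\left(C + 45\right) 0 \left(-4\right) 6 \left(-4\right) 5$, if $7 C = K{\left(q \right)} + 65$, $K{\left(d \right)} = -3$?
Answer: $0$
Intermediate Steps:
$C = \frac{62}{7}$ ($C = \frac{-3 + 65}{7} = \frac{1}{7} \cdot 62 = \frac{62}{7} \approx 8.8571$)
$\left(C + 45\right) 0 \left(-4\right) 6 \left(-4\right) 5 = \left(\frac{62}{7} + 45\right) 0 \left(-4\right) 6 \left(-4\right) 5 = \frac{377 \cdot 0 \left(\left(-24\right) \left(-4\right)\right) 5}{7} = \frac{377 \cdot 0 \cdot 96 \cdot 5}{7} = \frac{377 \cdot 0 \cdot 5}{7} = \frac{377}{7} \cdot 0 = 0$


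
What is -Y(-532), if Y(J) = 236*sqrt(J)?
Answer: -472*I*sqrt(133) ≈ -5443.4*I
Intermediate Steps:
-Y(-532) = -236*sqrt(-532) = -236*2*I*sqrt(133) = -472*I*sqrt(133)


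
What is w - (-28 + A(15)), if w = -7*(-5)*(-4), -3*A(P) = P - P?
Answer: -112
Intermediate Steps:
A(P) = 0 (A(P) = -(P - P)/3 = -⅓*0 = 0)
w = -140 (w = 35*(-4) = -140)
w - (-28 + A(15)) = -140 - (-28 + 0) = -140 - 1*(-28) = -140 + 28 = -112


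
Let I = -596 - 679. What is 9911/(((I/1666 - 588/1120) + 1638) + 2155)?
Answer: 19425560/7431751 ≈ 2.6139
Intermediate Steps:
I = -1275
9911/(((I/1666 - 588/1120) + 1638) + 2155) = 9911/(((-1275/1666 - 588/1120) + 1638) + 2155) = 9911/(((-1275*1/1666 - 588*1/1120) + 1638) + 2155) = 9911/(((-75/98 - 21/40) + 1638) + 2155) = 9911/((-2529/1960 + 1638) + 2155) = 9911/(3207951/1960 + 2155) = 9911/(7431751/1960) = 9911*(1960/7431751) = 19425560/7431751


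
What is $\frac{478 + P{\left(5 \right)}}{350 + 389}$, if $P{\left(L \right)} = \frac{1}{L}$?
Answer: $\frac{2391}{3695} \approx 0.64709$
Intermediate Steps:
$\frac{478 + P{\left(5 \right)}}{350 + 389} = \frac{478 + \frac{1}{5}}{350 + 389} = \frac{478 + \frac{1}{5}}{739} = \frac{2391}{5} \cdot \frac{1}{739} = \frac{2391}{3695}$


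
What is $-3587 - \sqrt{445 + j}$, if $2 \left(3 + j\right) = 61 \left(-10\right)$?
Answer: $-3587 - \sqrt{137} \approx -3598.7$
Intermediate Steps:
$j = -308$ ($j = -3 + \frac{61 \left(-10\right)}{2} = -3 + \frac{1}{2} \left(-610\right) = -3 - 305 = -308$)
$-3587 - \sqrt{445 + j} = -3587 - \sqrt{445 - 308} = -3587 - \sqrt{137}$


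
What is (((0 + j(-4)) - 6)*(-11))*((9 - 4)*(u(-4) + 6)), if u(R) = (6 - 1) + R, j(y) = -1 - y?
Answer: 1155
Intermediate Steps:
u(R) = 5 + R
(((0 + j(-4)) - 6)*(-11))*((9 - 4)*(u(-4) + 6)) = (((0 + (-1 - 1*(-4))) - 6)*(-11))*((9 - 4)*((5 - 4) + 6)) = (((0 + (-1 + 4)) - 6)*(-11))*(5*(1 + 6)) = (((0 + 3) - 6)*(-11))*(5*7) = ((3 - 6)*(-11))*35 = -3*(-11)*35 = 33*35 = 1155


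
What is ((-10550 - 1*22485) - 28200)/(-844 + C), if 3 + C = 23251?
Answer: -61235/22404 ≈ -2.7332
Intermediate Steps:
C = 23248 (C = -3 + 23251 = 23248)
((-10550 - 1*22485) - 28200)/(-844 + C) = ((-10550 - 1*22485) - 28200)/(-844 + 23248) = ((-10550 - 22485) - 28200)/22404 = (-33035 - 28200)*(1/22404) = -61235*1/22404 = -61235/22404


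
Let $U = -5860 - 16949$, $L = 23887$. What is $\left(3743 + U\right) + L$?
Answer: $4821$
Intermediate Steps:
$U = -22809$ ($U = -5860 - 16949 = -22809$)
$\left(3743 + U\right) + L = \left(3743 - 22809\right) + 23887 = -19066 + 23887 = 4821$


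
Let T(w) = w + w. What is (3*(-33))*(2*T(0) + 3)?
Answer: -297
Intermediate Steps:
T(w) = 2*w
(3*(-33))*(2*T(0) + 3) = (3*(-33))*(2*(2*0) + 3) = -99*(2*0 + 3) = -99*(0 + 3) = -99*3 = -297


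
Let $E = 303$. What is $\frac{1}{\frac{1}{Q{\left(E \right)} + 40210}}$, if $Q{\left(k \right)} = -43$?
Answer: $40167$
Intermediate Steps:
$\frac{1}{\frac{1}{Q{\left(E \right)} + 40210}} = \frac{1}{\frac{1}{-43 + 40210}} = \frac{1}{\frac{1}{40167}} = 40167$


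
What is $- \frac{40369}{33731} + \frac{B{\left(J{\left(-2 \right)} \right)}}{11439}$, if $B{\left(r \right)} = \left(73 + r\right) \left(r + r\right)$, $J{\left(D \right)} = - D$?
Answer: $- \frac{150553897}{128616303} \approx -1.1706$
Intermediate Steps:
$B{\left(r \right)} = 2 r \left(73 + r\right)$ ($B{\left(r \right)} = \left(73 + r\right) 2 r = 2 r \left(73 + r\right)$)
$- \frac{40369}{33731} + \frac{B{\left(J{\left(-2 \right)} \right)}}{11439} = - \frac{40369}{33731} + \frac{2 \left(\left(-1\right) \left(-2\right)\right) \left(73 - -2\right)}{11439} = \left(-40369\right) \frac{1}{33731} + 2 \cdot 2 \left(73 + 2\right) \frac{1}{11439} = - \frac{40369}{33731} + 2 \cdot 2 \cdot 75 \cdot \frac{1}{11439} = - \frac{40369}{33731} + 300 \cdot \frac{1}{11439} = - \frac{40369}{33731} + \frac{100}{3813} = - \frac{150553897}{128616303}$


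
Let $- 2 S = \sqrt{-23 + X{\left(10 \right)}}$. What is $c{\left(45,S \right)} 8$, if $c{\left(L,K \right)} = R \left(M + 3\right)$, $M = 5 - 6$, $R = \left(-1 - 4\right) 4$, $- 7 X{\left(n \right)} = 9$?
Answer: $-320$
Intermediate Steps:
$X{\left(n \right)} = - \frac{9}{7}$ ($X{\left(n \right)} = \left(- \frac{1}{7}\right) 9 = - \frac{9}{7}$)
$R = -20$ ($R = \left(-5\right) 4 = -20$)
$M = -1$ ($M = 5 - 6 = -1$)
$S = - \frac{i \sqrt{1190}}{14}$ ($S = - \frac{\sqrt{-23 - \frac{9}{7}}}{2} = - \frac{\sqrt{- \frac{170}{7}}}{2} = - \frac{\frac{1}{7} i \sqrt{1190}}{2} = - \frac{i \sqrt{1190}}{14} \approx - 2.464 i$)
$c{\left(L,K \right)} = -40$ ($c{\left(L,K \right)} = - 20 \left(-1 + 3\right) = \left(-20\right) 2 = -40$)
$c{\left(45,S \right)} 8 = \left(-40\right) 8 = -320$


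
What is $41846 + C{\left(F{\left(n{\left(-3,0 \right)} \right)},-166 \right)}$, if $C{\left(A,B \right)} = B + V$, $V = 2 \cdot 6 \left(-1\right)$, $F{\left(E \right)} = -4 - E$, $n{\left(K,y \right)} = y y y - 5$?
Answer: $41668$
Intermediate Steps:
$n{\left(K,y \right)} = -5 + y^{3}$ ($n{\left(K,y \right)} = y^{2} y - 5 = y^{3} - 5 = -5 + y^{3}$)
$V = -12$ ($V = 12 \left(-1\right) = -12$)
$C{\left(A,B \right)} = -12 + B$ ($C{\left(A,B \right)} = B - 12 = -12 + B$)
$41846 + C{\left(F{\left(n{\left(-3,0 \right)} \right)},-166 \right)} = 41846 - 178 = 41668$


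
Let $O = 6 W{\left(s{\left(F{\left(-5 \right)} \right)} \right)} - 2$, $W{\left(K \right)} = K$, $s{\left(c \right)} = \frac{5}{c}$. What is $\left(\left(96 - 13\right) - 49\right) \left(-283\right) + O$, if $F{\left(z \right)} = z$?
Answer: $-9630$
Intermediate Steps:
$O = -8$ ($O = 6 \frac{5}{-5} - 2 = 6 \cdot 5 \left(- \frac{1}{5}\right) - 2 = 6 \left(-1\right) - 2 = -6 - 2 = -8$)
$\left(\left(96 - 13\right) - 49\right) \left(-283\right) + O = \left(\left(96 - 13\right) - 49\right) \left(-283\right) - 8 = \left(83 - 49\right) \left(-283\right) - 8 = 34 \left(-283\right) - 8 = -9622 - 8 = -9630$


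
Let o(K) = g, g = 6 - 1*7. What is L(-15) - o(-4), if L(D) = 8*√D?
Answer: 1 + 8*I*√15 ≈ 1.0 + 30.984*I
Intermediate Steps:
g = -1 (g = 6 - 7 = -1)
o(K) = -1
L(-15) - o(-4) = 8*√(-15) - 1*(-1) = 8*(I*√15) + 1 = 8*I*√15 + 1 = 1 + 8*I*√15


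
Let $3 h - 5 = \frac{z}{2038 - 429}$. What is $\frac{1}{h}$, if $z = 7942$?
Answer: $\frac{1609}{5329} \approx 0.30193$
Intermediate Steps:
$h = \frac{5329}{1609}$ ($h = \frac{5}{3} + \frac{7942 \frac{1}{2038 - 429}}{3} = \frac{5}{3} + \frac{7942 \cdot \frac{1}{1609}}{3} = \frac{5}{3} + \frac{1}{3} \cdot \frac{7942}{1609} = \frac{5}{3} + \frac{7942}{4827} = \frac{5329}{1609} \approx 3.312$)
$\frac{1}{h} = \frac{1}{\frac{5329}{1609}} = \frac{1609}{5329}$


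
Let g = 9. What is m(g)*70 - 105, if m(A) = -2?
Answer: -245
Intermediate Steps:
m(g)*70 - 105 = -2*70 - 105 = -140 - 105 = -245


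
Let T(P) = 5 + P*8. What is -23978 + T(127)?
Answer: -22957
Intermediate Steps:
T(P) = 5 + 8*P
-23978 + T(127) = -23978 + (5 + 8*127) = -23978 + (5 + 1016) = -23978 + 1021 = -22957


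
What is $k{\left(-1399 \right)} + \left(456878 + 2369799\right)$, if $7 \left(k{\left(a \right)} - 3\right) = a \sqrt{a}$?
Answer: $2826680 - \frac{1399 i \sqrt{1399}}{7} \approx 2.8267 \cdot 10^{6} - 7475.3 i$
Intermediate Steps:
$k{\left(a \right)} = 3 + \frac{a^{\frac{3}{2}}}{7}$ ($k{\left(a \right)} = 3 + \frac{a \sqrt{a}}{7} = 3 + \frac{a^{\frac{3}{2}}}{7}$)
$k{\left(-1399 \right)} + \left(456878 + 2369799\right) = \left(3 + \frac{\left(-1399\right)^{\frac{3}{2}}}{7}\right) + \left(456878 + 2369799\right) = \left(3 + \frac{\left(-1399\right) i \sqrt{1399}}{7}\right) + 2826677 = \left(3 - \frac{1399 i \sqrt{1399}}{7}\right) + 2826677 = 2826680 - \frac{1399 i \sqrt{1399}}{7}$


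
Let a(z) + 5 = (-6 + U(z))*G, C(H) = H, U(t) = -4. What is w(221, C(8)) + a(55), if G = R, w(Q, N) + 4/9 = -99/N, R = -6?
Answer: 3037/72 ≈ 42.181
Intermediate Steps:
w(Q, N) = -4/9 - 99/N
G = -6
a(z) = 55 (a(z) = -5 + (-6 - 4)*(-6) = -5 - 10*(-6) = -5 + 60 = 55)
w(221, C(8)) + a(55) = (-4/9 - 99/8) + 55 = -923/72 + 55 = 3037/72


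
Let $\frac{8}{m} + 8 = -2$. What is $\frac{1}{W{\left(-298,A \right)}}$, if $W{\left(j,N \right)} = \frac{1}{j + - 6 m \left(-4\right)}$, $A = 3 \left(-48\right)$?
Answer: $- \frac{1586}{5} \approx -317.2$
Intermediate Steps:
$m = - \frac{4}{5}$ ($m = \frac{8}{-8 - 2} = \frac{8}{-10} = 8 \left(- \frac{1}{10}\right) = - \frac{4}{5} \approx -0.8$)
$A = -144$
$W{\left(j,N \right)} = \frac{1}{- \frac{96}{5} + j}$ ($W{\left(j,N \right)} = \frac{1}{j + \left(-6\right) \left(- \frac{4}{5}\right) \left(-4\right)} = \frac{1}{j + \frac{24}{5} \left(-4\right)} = \frac{1}{j - \frac{96}{5}} = \frac{1}{- \frac{96}{5} + j}$)
$\frac{1}{W{\left(-298,A \right)}} = \frac{1}{5 \frac{1}{-96 + 5 \left(-298\right)}} = \frac{1}{5 \frac{1}{-96 - 1490}} = \frac{1}{5 \frac{1}{-1586}} = \frac{1}{5 \left(- \frac{1}{1586}\right)} = \frac{1}{- \frac{5}{1586}} = - \frac{1586}{5}$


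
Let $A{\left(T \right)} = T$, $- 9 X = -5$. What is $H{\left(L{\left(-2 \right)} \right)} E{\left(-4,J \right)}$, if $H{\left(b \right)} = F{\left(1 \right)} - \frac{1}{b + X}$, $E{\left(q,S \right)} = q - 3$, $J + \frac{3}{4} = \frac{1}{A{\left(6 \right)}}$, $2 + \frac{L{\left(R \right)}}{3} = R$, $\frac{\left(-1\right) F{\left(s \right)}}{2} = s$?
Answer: $\frac{1379}{103} \approx 13.388$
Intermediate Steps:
$X = \frac{5}{9}$ ($X = \left(- \frac{1}{9}\right) \left(-5\right) = \frac{5}{9} \approx 0.55556$)
$F{\left(s \right)} = - 2 s$
$L{\left(R \right)} = -6 + 3 R$
$J = - \frac{7}{12}$ ($J = - \frac{3}{4} + \frac{1}{6} = - \frac{7}{12} \approx -0.58333$)
$E{\left(q,S \right)} = -3 + q$
$H{\left(b \right)} = -2 - \frac{1}{\frac{5}{9} + b}$ ($H{\left(b \right)} = \left(-2\right) 1 - \frac{1}{b + \frac{5}{9}} = -2 - \frac{1}{\frac{5}{9} + b}$)
$H{\left(L{\left(-2 \right)} \right)} E{\left(-4,J \right)} = \frac{-19 - 18 \left(-6 + 3 \left(-2\right)\right)}{5 + 9 \left(-6 + 3 \left(-2\right)\right)} \left(-3 - 4\right) = \frac{-19 - 18 \left(-6 - 6\right)}{5 + 9 \left(-6 - 6\right)} \left(-7\right) = \frac{-19 - -216}{5 + 9 \left(-12\right)} \left(-7\right) = \frac{-19 + 216}{5 - 108} \left(-7\right) = \frac{1}{-103} \cdot 197 \left(-7\right) = \left(- \frac{1}{103}\right) 197 \left(-7\right) = \left(- \frac{197}{103}\right) \left(-7\right) = \frac{1379}{103}$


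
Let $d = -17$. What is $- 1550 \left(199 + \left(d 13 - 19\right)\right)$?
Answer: $63550$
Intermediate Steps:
$- 1550 \left(199 + \left(d 13 - 19\right)\right) = - 1550 \left(199 - 240\right) = \left(-1550\right) \left(-41\right) = 63550$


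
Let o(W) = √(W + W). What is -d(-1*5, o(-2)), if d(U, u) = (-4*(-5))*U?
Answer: 100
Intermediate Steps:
o(W) = √2*√W (o(W) = √(2*W) = √2*√W)
d(U, u) = 20*U
-d(-1*5, o(-2)) = -20*(-1*5) = -20*(-5) = -1*(-100) = 100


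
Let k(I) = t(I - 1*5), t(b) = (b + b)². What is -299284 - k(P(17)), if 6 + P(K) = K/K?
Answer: -299684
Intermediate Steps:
P(K) = -5 (P(K) = -6 + K/K = -6 + 1 = -5)
t(b) = 4*b² (t(b) = (2*b)² = 4*b²)
k(I) = 4*(-5 + I)² (k(I) = 4*(I - 1*5)² = 4*(I - 5)² = 4*(-5 + I)²)
-299284 - k(P(17)) = -299284 - 4*(-5 - 5)² = -299284 - 4*(-10)² = -299284 - 4*100 = -299284 - 1*400 = -299284 - 400 = -299684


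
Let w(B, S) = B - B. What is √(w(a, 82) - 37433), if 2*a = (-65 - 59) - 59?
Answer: I*√37433 ≈ 193.48*I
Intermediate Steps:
a = -183/2 (a = ((-65 - 59) - 59)/2 = (-124 - 59)/2 = (½)*(-183) = -183/2 ≈ -91.500)
w(B, S) = 0
√(w(a, 82) - 37433) = √(0 - 37433) = √(-37433) = I*√37433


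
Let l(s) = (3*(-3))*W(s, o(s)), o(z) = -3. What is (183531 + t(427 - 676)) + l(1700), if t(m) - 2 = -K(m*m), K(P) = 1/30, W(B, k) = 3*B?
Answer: 4128989/30 ≈ 1.3763e+5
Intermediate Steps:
l(s) = -27*s (l(s) = (3*(-3))*(3*s) = -27*s)
K(P) = 1/30
t(m) = 59/30 (t(m) = 2 - 1*1/30 = 2 - 1/30 = 59/30)
(183531 + t(427 - 676)) + l(1700) = (183531 + 59/30) - 27*1700 = 5505989/30 - 45900 = 4128989/30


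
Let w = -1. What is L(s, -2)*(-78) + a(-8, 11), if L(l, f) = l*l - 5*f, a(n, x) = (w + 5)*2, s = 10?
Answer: -8572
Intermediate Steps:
a(n, x) = 8 (a(n, x) = (-1 + 5)*2 = 4*2 = 8)
L(l, f) = l**2 - 5*f
L(s, -2)*(-78) + a(-8, 11) = (10**2 - 5*(-2))*(-78) + 8 = (100 + 10)*(-78) + 8 = 110*(-78) + 8 = -8580 + 8 = -8572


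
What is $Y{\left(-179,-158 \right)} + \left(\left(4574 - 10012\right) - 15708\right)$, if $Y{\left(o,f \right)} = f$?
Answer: $-21304$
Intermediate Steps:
$Y{\left(-179,-158 \right)} + \left(\left(4574 - 10012\right) - 15708\right) = -158 + \left(\left(4574 - 10012\right) - 15708\right) = -158 - 21146 = -21304$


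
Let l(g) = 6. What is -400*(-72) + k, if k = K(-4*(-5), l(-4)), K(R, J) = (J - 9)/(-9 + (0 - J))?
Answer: 144001/5 ≈ 28800.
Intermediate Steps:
K(R, J) = (-9 + J)/(-9 - J)
k = 1/5 (k = (9 - 1*6)/(9 + 6) = (9 - 6)/15 = (1/15)*3 = 1/5 ≈ 0.20000)
-400*(-72) + k = -400*(-72) + 1/5 = 28800 + 1/5 = 144001/5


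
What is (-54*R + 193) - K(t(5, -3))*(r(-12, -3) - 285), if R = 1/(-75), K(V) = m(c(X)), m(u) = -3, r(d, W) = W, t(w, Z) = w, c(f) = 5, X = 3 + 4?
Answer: -16757/25 ≈ -670.28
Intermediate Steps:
X = 7
K(V) = -3
R = -1/75 ≈ -0.013333
(-54*R + 193) - K(t(5, -3))*(r(-12, -3) - 285) = (-54*(-1/75) + 193) - (-3)*(-3 - 285) = (18/25 + 193) - (-3)*(-288) = 4843/25 - 1*864 = 4843/25 - 864 = -16757/25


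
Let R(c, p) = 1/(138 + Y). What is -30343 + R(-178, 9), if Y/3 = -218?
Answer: -15656989/516 ≈ -30343.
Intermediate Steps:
Y = -654 (Y = 3*(-218) = -654)
R(c, p) = -1/516 (R(c, p) = 1/(138 - 654) = 1/(-516) = -1/516)
-30343 + R(-178, 9) = -30343 - 1/516 = -15656989/516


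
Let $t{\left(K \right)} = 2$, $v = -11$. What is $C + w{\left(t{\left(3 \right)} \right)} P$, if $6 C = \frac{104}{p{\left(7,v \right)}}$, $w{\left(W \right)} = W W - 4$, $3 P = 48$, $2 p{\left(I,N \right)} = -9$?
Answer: $- \frac{104}{27} \approx -3.8519$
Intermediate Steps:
$p{\left(I,N \right)} = - \frac{9}{2}$ ($p{\left(I,N \right)} = \frac{1}{2} \left(-9\right) = - \frac{9}{2}$)
$P = 16$ ($P = \frac{1}{3} \cdot 48 = 16$)
$w{\left(W \right)} = -4 + W^{2}$ ($w{\left(W \right)} = W^{2} - 4 = -4 + W^{2}$)
$C = - \frac{104}{27}$ ($C = \frac{104 \frac{1}{- \frac{9}{2}}}{6} = \frac{104 \left(- \frac{2}{9}\right)}{6} = \frac{1}{6} \left(- \frac{208}{9}\right) = - \frac{104}{27} \approx -3.8519$)
$C + w{\left(t{\left(3 \right)} \right)} P = - \frac{104}{27} + \left(-4 + 2^{2}\right) 16 = - \frac{104}{27} + \left(-4 + 4\right) 16 = - \frac{104}{27} + 0 \cdot 16 = - \frac{104}{27} + 0 = - \frac{104}{27}$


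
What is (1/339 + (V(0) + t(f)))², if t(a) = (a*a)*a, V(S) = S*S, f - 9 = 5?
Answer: 865303667089/114921 ≈ 7.5296e+6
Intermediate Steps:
f = 14 (f = 9 + 5 = 14)
V(S) = S²
t(a) = a³ (t(a) = a²*a = a³)
(1/339 + (V(0) + t(f)))² = (1/339 + (0² + 14³))² = (1/339 + (0 + 2744))² = (1/339 + 2744)² = (930217/339)² = 865303667089/114921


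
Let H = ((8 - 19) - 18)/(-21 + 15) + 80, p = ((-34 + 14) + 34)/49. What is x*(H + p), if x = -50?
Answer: -89375/21 ≈ -4256.0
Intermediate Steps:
p = 2/7 (p = (-20 + 34)*(1/49) = 14*(1/49) = 2/7 ≈ 0.28571)
H = 509/6 (H = (-11 - 18)/(-6) + 80 = -29*(-1/6) + 80 = 29/6 + 80 = 509/6 ≈ 84.833)
x*(H + p) = -50*(509/6 + 2/7) = -50*3575/42 = -89375/21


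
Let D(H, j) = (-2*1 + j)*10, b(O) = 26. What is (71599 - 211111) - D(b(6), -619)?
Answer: -133302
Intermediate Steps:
D(H, j) = -20 + 10*j (D(H, j) = (-2 + j)*10 = -20 + 10*j)
(71599 - 211111) - D(b(6), -619) = (71599 - 211111) - (-20 + 10*(-619)) = -139512 - (-20 - 6190) = -139512 - 1*(-6210) = -139512 + 6210 = -133302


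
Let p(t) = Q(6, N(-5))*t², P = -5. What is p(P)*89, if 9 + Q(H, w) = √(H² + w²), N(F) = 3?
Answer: -20025 + 6675*√5 ≈ -5099.3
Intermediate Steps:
Q(H, w) = -9 + √(H² + w²)
p(t) = t²*(-9 + 3*√5) (p(t) = (-9 + √(6² + 3²))*t² = (-9 + √(36 + 9))*t² = (-9 + √45)*t² = (-9 + 3*√5)*t² = t²*(-9 + 3*√5))
p(P)*89 = (3*(-5)²*(-3 + √5))*89 = (3*25*(-3 + √5))*89 = (-225 + 75*√5)*89 = -20025 + 6675*√5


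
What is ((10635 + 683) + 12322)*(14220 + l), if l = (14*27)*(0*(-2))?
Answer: 336160800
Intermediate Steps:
l = 0 (l = 378*0 = 0)
((10635 + 683) + 12322)*(14220 + l) = ((10635 + 683) + 12322)*(14220 + 0) = (11318 + 12322)*14220 = 23640*14220 = 336160800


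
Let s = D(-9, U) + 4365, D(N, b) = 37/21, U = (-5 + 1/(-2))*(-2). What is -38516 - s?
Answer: -900538/21 ≈ -42883.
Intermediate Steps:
U = 11 (U = (-5 - 1/2)*(-2) = -11/2*(-2) = 11)
D(N, b) = 37/21 (D(N, b) = 37*(1/21) = 37/21)
s = 91702/21 (s = 37/21 + 4365 = 91702/21 ≈ 4366.8)
-38516 - s = -38516 - 1*91702/21 = -38516 - 91702/21 = -900538/21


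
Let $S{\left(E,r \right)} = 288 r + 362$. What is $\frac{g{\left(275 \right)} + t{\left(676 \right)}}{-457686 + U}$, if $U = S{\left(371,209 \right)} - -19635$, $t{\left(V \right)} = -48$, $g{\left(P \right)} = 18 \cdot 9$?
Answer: $- \frac{114}{377497} \approx -0.00030199$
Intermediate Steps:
$S{\left(E,r \right)} = 362 + 288 r$
$g{\left(P \right)} = 162$
$U = 80189$ ($U = \left(362 + 288 \cdot 209\right) - -19635 = \left(362 + 60192\right) + 19635 = 60554 + 19635 = 80189$)
$\frac{g{\left(275 \right)} + t{\left(676 \right)}}{-457686 + U} = \frac{162 - 48}{-457686 + 80189} = \frac{114}{-377497} = 114 \left(- \frac{1}{377497}\right) = - \frac{114}{377497}$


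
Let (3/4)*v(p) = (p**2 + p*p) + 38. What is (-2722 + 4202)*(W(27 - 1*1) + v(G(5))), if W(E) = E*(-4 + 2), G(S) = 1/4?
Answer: -5180/3 ≈ -1726.7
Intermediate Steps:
G(S) = 1/4
W(E) = -2*E (W(E) = E*(-2) = -2*E)
v(p) = 152/3 + 8*p**2/3 (v(p) = 4*((p**2 + p*p) + 38)/3 = 4*((p**2 + p**2) + 38)/3 = 4*(2*p**2 + 38)/3 = 4*(38 + 2*p**2)/3 = 152/3 + 8*p**2/3)
(-2722 + 4202)*(W(27 - 1*1) + v(G(5))) = (-2722 + 4202)*(-2*(27 - 1*1) + (152/3 + 8*(1/4)**2/3)) = 1480*(-2*(27 - 1) + (152/3 + (8/3)*(1/16))) = 1480*(-2*26 + (152/3 + 1/6)) = 1480*(-52 + 305/6) = 1480*(-7/6) = -5180/3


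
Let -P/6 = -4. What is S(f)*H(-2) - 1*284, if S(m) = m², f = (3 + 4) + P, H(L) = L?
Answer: -2206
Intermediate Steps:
P = 24 (P = -6*(-4) = 24)
f = 31 (f = (3 + 4) + 24 = 7 + 24 = 31)
S(f)*H(-2) - 1*284 = 31²*(-2) - 1*284 = 961*(-2) - 284 = -1922 - 284 = -2206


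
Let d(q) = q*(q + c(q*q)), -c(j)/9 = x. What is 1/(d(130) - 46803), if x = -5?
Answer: -1/24053 ≈ -4.1575e-5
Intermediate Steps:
c(j) = 45 (c(j) = -9*(-5) = 45)
d(q) = q*(45 + q) (d(q) = q*(q + 45) = q*(45 + q))
1/(d(130) - 46803) = 1/(130*(45 + 130) - 46803) = 1/(130*175 - 46803) = 1/(22750 - 46803) = 1/(-24053) = -1/24053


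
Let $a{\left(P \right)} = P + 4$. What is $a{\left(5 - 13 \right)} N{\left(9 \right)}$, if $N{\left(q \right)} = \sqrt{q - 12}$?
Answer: $- 4 i \sqrt{3} \approx - 6.9282 i$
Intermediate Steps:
$N{\left(q \right)} = \sqrt{-12 + q}$
$a{\left(P \right)} = 4 + P$
$a{\left(5 - 13 \right)} N{\left(9 \right)} = \left(4 + \left(5 - 13\right)\right) \sqrt{-12 + 9} = \left(4 + \left(5 - 13\right)\right) \sqrt{-3} = \left(4 - 8\right) i \sqrt{3} = - 4 i \sqrt{3}$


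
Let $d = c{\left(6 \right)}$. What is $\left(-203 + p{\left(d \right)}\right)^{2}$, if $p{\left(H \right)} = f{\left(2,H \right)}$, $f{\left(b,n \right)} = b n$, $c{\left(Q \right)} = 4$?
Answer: $38025$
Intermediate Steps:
$d = 4$
$p{\left(H \right)} = 2 H$
$\left(-203 + p{\left(d \right)}\right)^{2} = \left(-203 + 2 \cdot 4\right)^{2} = \left(-203 + 8\right)^{2} = \left(-195\right)^{2} = 38025$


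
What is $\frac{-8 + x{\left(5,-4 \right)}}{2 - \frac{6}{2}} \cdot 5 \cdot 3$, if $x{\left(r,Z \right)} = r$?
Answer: $45$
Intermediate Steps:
$\frac{-8 + x{\left(5,-4 \right)}}{2 - \frac{6}{2}} \cdot 5 \cdot 3 = \frac{-8 + 5}{2 - \frac{6}{2}} \cdot 5 \cdot 3 = - \frac{3}{2 - 3} \cdot 5 \cdot 3 = - \frac{3}{-1} \cdot 5 \cdot 3 = \left(-3\right) \left(-1\right) 5 \cdot 3 = 3 \cdot 5 \cdot 3 = 15 \cdot 3 = 45$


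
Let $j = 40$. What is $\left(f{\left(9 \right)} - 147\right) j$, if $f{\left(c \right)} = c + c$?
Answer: $-5160$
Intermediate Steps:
$f{\left(c \right)} = 2 c$
$\left(f{\left(9 \right)} - 147\right) j = \left(2 \cdot 9 - 147\right) 40 = \left(18 - 147\right) 40 = \left(-129\right) 40 = -5160$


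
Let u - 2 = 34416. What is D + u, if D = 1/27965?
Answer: 962499371/27965 ≈ 34418.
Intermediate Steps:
u = 34418 (u = 2 + 34416 = 34418)
D = 1/27965 ≈ 3.5759e-5
D + u = 1/27965 + 34418 = 962499371/27965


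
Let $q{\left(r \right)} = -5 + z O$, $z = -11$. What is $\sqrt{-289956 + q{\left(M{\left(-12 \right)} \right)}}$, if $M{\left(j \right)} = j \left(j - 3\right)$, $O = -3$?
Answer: $2 i \sqrt{72482} \approx 538.45 i$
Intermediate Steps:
$M{\left(j \right)} = j \left(-3 + j\right)$
$q{\left(r \right)} = 28$ ($q{\left(r \right)} = -5 - -33 = -5 + 33 = 28$)
$\sqrt{-289956 + q{\left(M{\left(-12 \right)} \right)}} = \sqrt{-289956 + 28} = \sqrt{-289928} = 2 i \sqrt{72482}$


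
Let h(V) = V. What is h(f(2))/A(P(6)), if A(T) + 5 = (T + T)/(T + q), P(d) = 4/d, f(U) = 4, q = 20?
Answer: -124/153 ≈ -0.81046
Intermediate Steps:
A(T) = -5 + 2*T/(20 + T) (A(T) = -5 + (T + T)/(T + 20) = -5 + (2*T)/(20 + T) = -5 + 2*T/(20 + T))
h(f(2))/A(P(6)) = 4/(((-100 - 12/6)/(20 + 4/6))) = 4/(((-100 - 12/6)/(20 + 4*(⅙)))) = 4/(((-100 - 3*⅔)/(20 + ⅔))) = 4/(((-100 - 2)/(62/3))) = 4/(((3/62)*(-102))) = 4/(-153/31) = 4*(-31/153) = -124/153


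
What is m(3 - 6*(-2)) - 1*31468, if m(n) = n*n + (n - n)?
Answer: -31243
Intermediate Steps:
m(n) = n² (m(n) = n² + 0 = n²)
m(3 - 6*(-2)) - 1*31468 = (3 - 6*(-2))² - 1*31468 = (3 + 12)² - 31468 = 15² - 31468 = 225 - 31468 = -31243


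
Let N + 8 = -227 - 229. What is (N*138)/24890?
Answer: -32016/12445 ≈ -2.5726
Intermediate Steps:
N = -464 (N = -8 + (-227 - 229) = -8 - 456 = -464)
(N*138)/24890 = -464*138/24890 = -64032*1/24890 = -32016/12445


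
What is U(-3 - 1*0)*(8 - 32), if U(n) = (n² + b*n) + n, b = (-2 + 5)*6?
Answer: 1152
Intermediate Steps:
b = 18 (b = 3*6 = 18)
U(n) = n² + 19*n (U(n) = (n² + 18*n) + n = n² + 19*n)
U(-3 - 1*0)*(8 - 32) = ((-3 - 1*0)*(19 + (-3 - 1*0)))*(8 - 32) = ((-3 + 0)*(19 + (-3 + 0)))*(-24) = -3*(19 - 3)*(-24) = -3*16*(-24) = -48*(-24) = 1152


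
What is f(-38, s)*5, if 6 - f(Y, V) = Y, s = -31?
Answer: 220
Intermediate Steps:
f(Y, V) = 6 - Y
f(-38, s)*5 = (6 - 1*(-38))*5 = (6 + 38)*5 = 44*5 = 220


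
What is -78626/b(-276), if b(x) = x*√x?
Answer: -39313*I*√69/19044 ≈ -17.148*I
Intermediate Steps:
b(x) = x^(3/2)
-78626/b(-276) = -78626*I*√69/38088 = -39313*I*√69/19044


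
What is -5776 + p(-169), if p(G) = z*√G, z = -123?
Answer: -5776 - 1599*I ≈ -5776.0 - 1599.0*I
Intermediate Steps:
p(G) = -123*√G
-5776 + p(-169) = -5776 - 1599*I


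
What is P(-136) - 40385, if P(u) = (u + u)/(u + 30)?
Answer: -2140269/53 ≈ -40382.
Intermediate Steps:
P(u) = 2*u/(30 + u) (P(u) = (2*u)/(30 + u) = 2*u/(30 + u))
P(-136) - 40385 = 2*(-136)/(30 - 136) - 40385 = 2*(-136)/(-106) - 40385 = 2*(-136)*(-1/106) - 40385 = 136/53 - 40385 = -2140269/53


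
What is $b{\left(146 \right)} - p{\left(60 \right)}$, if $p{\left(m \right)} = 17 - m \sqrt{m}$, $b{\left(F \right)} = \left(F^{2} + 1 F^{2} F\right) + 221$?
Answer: $3133656 + 120 \sqrt{15} \approx 3.1341 \cdot 10^{6}$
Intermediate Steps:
$b{\left(F \right)} = 221 + F^{2} + F^{3}$ ($b{\left(F \right)} = \left(F^{2} + F^{2} F\right) + 221 = \left(F^{2} + F^{3}\right) + 221 = 221 + F^{2} + F^{3}$)
$p{\left(m \right)} = 17 - m^{\frac{3}{2}}$
$b{\left(146 \right)} - p{\left(60 \right)} = \left(221 + 146^{2} + 146^{3}\right) - \left(17 - 60^{\frac{3}{2}}\right) = \left(221 + 21316 + 3112136\right) - \left(17 - 120 \sqrt{15}\right) = 3133673 - \left(17 - 120 \sqrt{15}\right) = 3133656 + 120 \sqrt{15}$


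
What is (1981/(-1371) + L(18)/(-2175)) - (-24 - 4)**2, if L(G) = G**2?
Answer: -780860693/993975 ≈ -785.59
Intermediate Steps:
(1981/(-1371) + L(18)/(-2175)) - (-24 - 4)**2 = (1981/(-1371) + 18**2/(-2175)) - (-24 - 4)**2 = (1981*(-1/1371) + 324*(-1/2175)) - 1*(-28)**2 = (-1981/1371 - 108/725) - 1*784 = -1584293/993975 - 784 = -780860693/993975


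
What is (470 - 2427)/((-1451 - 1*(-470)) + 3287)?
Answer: -1957/2306 ≈ -0.84866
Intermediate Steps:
(470 - 2427)/((-1451 - 1*(-470)) + 3287) = -1957/((-1451 + 470) + 3287) = -1957/(-981 + 3287) = -1957/2306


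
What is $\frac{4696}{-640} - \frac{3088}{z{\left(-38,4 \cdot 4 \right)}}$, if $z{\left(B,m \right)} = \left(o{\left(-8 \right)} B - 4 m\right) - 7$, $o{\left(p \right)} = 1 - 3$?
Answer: $- \frac{9999}{16} \approx -624.94$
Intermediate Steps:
$o{\left(p \right)} = -2$ ($o{\left(p \right)} = 1 - 3 = -2$)
$z{\left(B,m \right)} = -7 - 4 m - 2 B$ ($z{\left(B,m \right)} = \left(- 2 B - 4 m\right) - 7 = \left(- 4 m - 2 B\right) - 7 = -7 - 4 m - 2 B$)
$\frac{4696}{-640} - \frac{3088}{z{\left(-38,4 \cdot 4 \right)}} = \frac{4696}{-640} - \frac{3088}{-7 - 4 \cdot 4 \cdot 4 - -76} = 4696 \left(- \frac{1}{640}\right) - \frac{3088}{-7 - 64 + 76} = - \frac{587}{80} - \frac{3088}{-7 - 64 + 76} = - \frac{587}{80} - \frac{3088}{5} = - \frac{9999}{16}$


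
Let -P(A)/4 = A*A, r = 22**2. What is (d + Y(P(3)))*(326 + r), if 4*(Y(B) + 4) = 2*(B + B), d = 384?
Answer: 278640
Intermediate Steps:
r = 484
P(A) = -4*A**2 (P(A) = -4*A*A = -4*A**2)
Y(B) = -4 + B (Y(B) = -4 + (2*(B + B))/4 = -4 + (2*(2*B))/4 = -4 + (4*B)/4 = -4 + B)
(d + Y(P(3)))*(326 + r) = (384 + (-4 - 4*3**2))*(326 + 484) = (384 + (-4 - 4*9))*810 = (384 + (-4 - 36))*810 = (384 - 40)*810 = 344*810 = 278640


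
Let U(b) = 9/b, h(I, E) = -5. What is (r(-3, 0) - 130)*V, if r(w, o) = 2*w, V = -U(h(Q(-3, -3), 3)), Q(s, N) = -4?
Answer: -1224/5 ≈ -244.80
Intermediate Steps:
V = 9/5 (V = -9/(-5) = -9*(-1)/5 = -1*(-9/5) = 9/5 ≈ 1.8000)
(r(-3, 0) - 130)*V = (2*(-3) - 130)*(9/5) = (-6 - 130)*(9/5) = -136*9/5 = -1224/5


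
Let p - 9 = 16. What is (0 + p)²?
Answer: 625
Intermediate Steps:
p = 25 (p = 9 + 16 = 25)
(0 + p)² = (0 + 25)² = 25² = 625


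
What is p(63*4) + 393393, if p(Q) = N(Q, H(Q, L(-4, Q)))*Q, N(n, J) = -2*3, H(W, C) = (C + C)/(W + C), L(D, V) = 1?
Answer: 391881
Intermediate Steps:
H(W, C) = 2*C/(C + W) (H(W, C) = (2*C)/(C + W) = 2*C/(C + W))
N(n, J) = -6
p(Q) = -6*Q
p(63*4) + 393393 = -378*4 + 393393 = -6*252 + 393393 = -1512 + 393393 = 391881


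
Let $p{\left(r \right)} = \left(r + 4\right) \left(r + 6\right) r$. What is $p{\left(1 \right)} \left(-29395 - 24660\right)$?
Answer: $-1891925$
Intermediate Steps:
$p{\left(r \right)} = r \left(4 + r\right) \left(6 + r\right)$ ($p{\left(r \right)} = \left(4 + r\right) \left(6 + r\right) r = r \left(4 + r\right) \left(6 + r\right)$)
$p{\left(1 \right)} \left(-29395 - 24660\right) = 1 \left(24 + 1^{2} + 10 \cdot 1\right) \left(-29395 - 24660\right) = 1 \left(24 + 1 + 10\right) \left(-29395 - 24660\right) = 1 \cdot 35 \left(-54055\right) = 35 \left(-54055\right) = -1891925$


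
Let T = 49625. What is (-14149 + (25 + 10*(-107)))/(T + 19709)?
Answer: -7597/34667 ≈ -0.21914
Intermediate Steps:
(-14149 + (25 + 10*(-107)))/(T + 19709) = (-14149 + (25 + 10*(-107)))/(49625 + 19709) = (-14149 + (25 - 1070))/69334 = (-14149 - 1045)*(1/69334) = -15194*1/69334 = -7597/34667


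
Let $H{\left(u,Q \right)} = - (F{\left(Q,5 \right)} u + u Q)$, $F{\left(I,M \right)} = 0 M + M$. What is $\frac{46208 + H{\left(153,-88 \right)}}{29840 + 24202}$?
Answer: $\frac{58907}{54042} \approx 1.09$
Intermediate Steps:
$F{\left(I,M \right)} = M$ ($F{\left(I,M \right)} = 0 + M = M$)
$H{\left(u,Q \right)} = - 5 u - Q u$ ($H{\left(u,Q \right)} = - (5 u + u Q) = - (5 u + Q u) = - 5 u - Q u$)
$\frac{46208 + H{\left(153,-88 \right)}}{29840 + 24202} = \frac{46208 - 153 \left(5 - 88\right)}{29840 + 24202} = \frac{46208 - 153 \left(-83\right)}{54042} = \left(46208 + 12699\right) \frac{1}{54042} = 58907 \cdot \frac{1}{54042} = \frac{58907}{54042}$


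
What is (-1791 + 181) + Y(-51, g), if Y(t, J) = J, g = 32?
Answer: -1578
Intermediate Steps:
(-1791 + 181) + Y(-51, g) = (-1791 + 181) + 32 = -1610 + 32 = -1578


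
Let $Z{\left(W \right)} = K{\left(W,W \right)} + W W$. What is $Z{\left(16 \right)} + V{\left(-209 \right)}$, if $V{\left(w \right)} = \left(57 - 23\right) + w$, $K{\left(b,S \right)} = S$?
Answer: $97$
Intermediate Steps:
$V{\left(w \right)} = 34 + w$
$Z{\left(W \right)} = W + W^{2}$ ($Z{\left(W \right)} = W + W W = W + W^{2}$)
$Z{\left(16 \right)} + V{\left(-209 \right)} = 16 \left(1 + 16\right) + \left(34 - 209\right) = 16 \cdot 17 - 175 = 272 - 175 = 97$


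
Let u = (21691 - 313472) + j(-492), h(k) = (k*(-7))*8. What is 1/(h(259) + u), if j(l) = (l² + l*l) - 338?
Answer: 1/177505 ≈ 5.6336e-6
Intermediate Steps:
h(k) = -56*k (h(k) = -7*k*8 = -56*k)
j(l) = -338 + 2*l² (j(l) = (l² + l²) - 338 = 2*l² - 338 = -338 + 2*l²)
u = 192009 (u = (21691 - 313472) + (-338 + 2*(-492)²) = -291781 + (-338 + 2*242064) = -291781 + (-338 + 484128) = -291781 + 483790 = 192009)
1/(h(259) + u) = 1/(-56*259 + 192009) = 1/(-14504 + 192009) = 1/177505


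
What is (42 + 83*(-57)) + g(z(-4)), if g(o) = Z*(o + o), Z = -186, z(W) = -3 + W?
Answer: -2085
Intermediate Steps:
g(o) = -372*o (g(o) = -186*(o + o) = -372*o)
(42 + 83*(-57)) + g(z(-4)) = (42 + 83*(-57)) - 372*(-3 - 4) = (42 - 4731) - 372*(-7) = -4689 + 2604 = -2085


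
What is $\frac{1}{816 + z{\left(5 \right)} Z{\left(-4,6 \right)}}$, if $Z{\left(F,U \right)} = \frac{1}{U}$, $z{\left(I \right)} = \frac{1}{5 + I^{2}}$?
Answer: $\frac{180}{146881} \approx 0.0012255$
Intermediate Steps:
$\frac{1}{816 + z{\left(5 \right)} Z{\left(-4,6 \right)}} = \frac{1}{816 + \frac{1}{\left(5 + 5^{2}\right) 6}} = \frac{1}{816 + \frac{1}{5 + 25} \cdot \frac{1}{6}} = \frac{1}{816 + \frac{1}{30} \cdot \frac{1}{6}} = \frac{1}{816 + \frac{1}{180}} = \frac{1}{\frac{146881}{180}} = \frac{180}{146881}$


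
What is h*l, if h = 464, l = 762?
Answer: 353568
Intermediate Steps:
h*l = 464*762 = 353568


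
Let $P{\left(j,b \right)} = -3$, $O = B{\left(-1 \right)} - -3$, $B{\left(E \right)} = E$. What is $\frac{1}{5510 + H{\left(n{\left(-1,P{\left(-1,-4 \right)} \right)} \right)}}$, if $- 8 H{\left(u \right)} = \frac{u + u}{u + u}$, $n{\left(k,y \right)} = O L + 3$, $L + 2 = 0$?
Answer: $\frac{8}{44079} \approx 0.00018149$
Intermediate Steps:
$L = -2$ ($L = -2 + 0 = -2$)
$O = 2$ ($O = -1 - -3 = -1 + 3 = 2$)
$n{\left(k,y \right)} = -1$ ($n{\left(k,y \right)} = 2 \left(-2\right) + 3 = -4 + 3 = -1$)
$H{\left(u \right)} = - \frac{1}{8}$ ($H{\left(u \right)} = - \frac{\left(u + u\right) \frac{1}{u + u}}{8} = - \frac{2 u \frac{1}{2 u}}{8} = \left(- \frac{1}{8}\right) 1 = - \frac{1}{8}$)
$\frac{1}{5510 + H{\left(n{\left(-1,P{\left(-1,-4 \right)} \right)} \right)}} = \frac{1}{5510 - \frac{1}{8}} = \frac{1}{\frac{44079}{8}} = \frac{8}{44079}$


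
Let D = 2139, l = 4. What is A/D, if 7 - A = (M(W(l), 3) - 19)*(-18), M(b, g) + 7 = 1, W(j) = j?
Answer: -443/2139 ≈ -0.20711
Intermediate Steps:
M(b, g) = -6 (M(b, g) = -7 + 1 = -6)
A = -443 (A = 7 - (-6 - 19)*(-18) = 7 - (-25)*(-18) = 7 - 1*450 = 7 - 450 = -443)
A/D = -443/2139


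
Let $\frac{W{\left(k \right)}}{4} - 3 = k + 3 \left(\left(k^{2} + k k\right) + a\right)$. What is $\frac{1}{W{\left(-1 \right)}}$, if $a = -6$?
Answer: $- \frac{1}{40} \approx -0.025$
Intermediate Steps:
$W{\left(k \right)} = -60 + 4 k + 24 k^{2}$ ($W{\left(k \right)} = 12 + 4 \left(k + 3 \left(\left(k^{2} + k k\right) - 6\right)\right) = 12 + 4 \left(k + 3 \left(\left(k^{2} + k^{2}\right) - 6\right)\right) = 12 + 4 \left(k + 3 \left(2 k^{2} - 6\right)\right) = 12 + 4 \left(k + 3 \left(-6 + 2 k^{2}\right)\right) = 12 + 4 \left(k + \left(-18 + 6 k^{2}\right)\right) = 12 + 4 \left(-18 + k + 6 k^{2}\right) = 12 + \left(-72 + 4 k + 24 k^{2}\right) = -60 + 4 k + 24 k^{2}$)
$\frac{1}{W{\left(-1 \right)}} = \frac{1}{-60 + 4 \left(-1\right) + 24 \left(-1\right)^{2}} = \frac{1}{-60 - 4 + 24 \cdot 1} = \frac{1}{-60 - 4 + 24} = \frac{1}{-40} = - \frac{1}{40}$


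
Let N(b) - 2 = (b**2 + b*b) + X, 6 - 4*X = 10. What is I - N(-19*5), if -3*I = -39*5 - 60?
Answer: -17966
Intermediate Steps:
X = -1 (X = 3/2 - 1/4*10 = 3/2 - 5/2 = -1)
I = 85 (I = -(-39*5 - 60)/3 = -(-195 - 60)/3 = -1/3*(-255) = 85)
N(b) = 1 + 2*b**2 (N(b) = 2 + ((b**2 + b*b) - 1) = 2 + ((b**2 + b**2) - 1) = 2 + (2*b**2 - 1) = 2 + (-1 + 2*b**2) = 1 + 2*b**2)
I - N(-19*5) = 85 - (1 + 2*(-19*5)**2) = 85 - (1 + 2*(-95)**2) = 85 - (1 + 2*9025) = 85 - (1 + 18050) = 85 - 1*18051 = 85 - 18051 = -17966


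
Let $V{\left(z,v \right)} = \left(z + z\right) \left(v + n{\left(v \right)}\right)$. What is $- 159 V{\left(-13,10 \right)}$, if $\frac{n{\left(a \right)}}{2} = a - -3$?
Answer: $148824$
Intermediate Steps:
$n{\left(a \right)} = 6 + 2 a$ ($n{\left(a \right)} = 2 \left(a - -3\right) = 2 \left(a + 3\right) = 2 \left(3 + a\right) = 6 + 2 a$)
$V{\left(z,v \right)} = 2 z \left(6 + 3 v\right)$ ($V{\left(z,v \right)} = \left(z + z\right) \left(v + \left(6 + 2 v\right)\right) = 2 z \left(6 + 3 v\right)$)
$- 159 V{\left(-13,10 \right)} = - 159 \cdot 6 \left(-13\right) \left(2 + 10\right) = - 159 \cdot 6 \left(-13\right) 12 = \left(-159\right) \left(-936\right) = 148824$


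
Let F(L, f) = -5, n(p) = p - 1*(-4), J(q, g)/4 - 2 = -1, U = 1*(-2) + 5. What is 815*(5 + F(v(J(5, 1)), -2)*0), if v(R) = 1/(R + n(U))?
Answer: 4075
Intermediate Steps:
U = 3 (U = -2 + 5 = 3)
J(q, g) = 4 (J(q, g) = 8 + 4*(-1) = 8 - 4 = 4)
n(p) = 4 + p (n(p) = p + 4 = 4 + p)
v(R) = 1/(7 + R) (v(R) = 1/(R + (4 + 3)) = 1/(R + 7) = 1/(7 + R))
815*(5 + F(v(J(5, 1)), -2)*0) = 815*(5 - 5*0) = 815*(5 + 0) = 815*5 = 4075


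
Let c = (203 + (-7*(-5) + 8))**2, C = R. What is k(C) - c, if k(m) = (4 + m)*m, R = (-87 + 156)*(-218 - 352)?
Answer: 1546631064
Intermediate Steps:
R = -39330 (R = 69*(-570) = -39330)
C = -39330
c = 60516 (c = (203 + (35 + 8))**2 = (203 + 43)**2 = 246**2 = 60516)
k(m) = m*(4 + m)
k(C) - c = -39330*(4 - 39330) - 1*60516 = -39330*(-39326) - 60516 = 1546691580 - 60516 = 1546631064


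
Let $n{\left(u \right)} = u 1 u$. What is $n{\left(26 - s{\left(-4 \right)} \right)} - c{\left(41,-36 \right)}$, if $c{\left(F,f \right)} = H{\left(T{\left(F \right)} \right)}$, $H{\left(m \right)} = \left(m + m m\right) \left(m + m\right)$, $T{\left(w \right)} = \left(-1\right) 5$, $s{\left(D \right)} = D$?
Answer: $1100$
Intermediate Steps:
$T{\left(w \right)} = -5$
$H{\left(m \right)} = 2 m \left(m + m^{2}\right)$ ($H{\left(m \right)} = \left(m + m^{2}\right) 2 m = 2 m \left(m + m^{2}\right)$)
$n{\left(u \right)} = u^{2}$ ($n{\left(u \right)} = u u = u^{2}$)
$c{\left(F,f \right)} = -200$ ($c{\left(F,f \right)} = 2 \left(-5\right)^{2} \left(1 - 5\right) = 2 \cdot 25 \left(-4\right) = -200$)
$n{\left(26 - s{\left(-4 \right)} \right)} - c{\left(41,-36 \right)} = \left(26 - -4\right)^{2} - -200 = \left(26 + 4\right)^{2} + 200 = 30^{2} + 200 = 900 + 200 = 1100$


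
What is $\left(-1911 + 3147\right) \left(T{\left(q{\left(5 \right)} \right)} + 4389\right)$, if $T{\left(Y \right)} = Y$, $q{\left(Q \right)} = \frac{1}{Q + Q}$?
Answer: $\frac{27124638}{5} \approx 5.4249 \cdot 10^{6}$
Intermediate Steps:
$q{\left(Q \right)} = \frac{1}{2 Q}$
$\left(-1911 + 3147\right) \left(T{\left(q{\left(5 \right)} \right)} + 4389\right) = \left(-1911 + 3147\right) \left(\frac{1}{2 \cdot 5} + 4389\right) = 1236 \left(\frac{1}{2} \cdot \frac{1}{5} + 4389\right) = 1236 \left(\frac{1}{10} + 4389\right) = 1236 \cdot \frac{43891}{10} = \frac{27124638}{5}$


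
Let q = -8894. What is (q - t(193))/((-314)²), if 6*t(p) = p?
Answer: -53557/591576 ≈ -0.090533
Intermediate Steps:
t(p) = p/6
(q - t(193))/((-314)²) = (-8894 - 193/6)/((-314)²) = (-8894 - 1*193/6)/98596 = (-8894 - 193/6)*(1/98596) = -53557/6*1/98596 = -53557/591576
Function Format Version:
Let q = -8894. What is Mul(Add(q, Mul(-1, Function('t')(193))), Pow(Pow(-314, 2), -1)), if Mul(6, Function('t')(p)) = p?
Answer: Rational(-53557, 591576) ≈ -0.090533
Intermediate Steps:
Function('t')(p) = Mul(Rational(1, 6), p)
Mul(Add(q, Mul(-1, Function('t')(193))), Pow(Pow(-314, 2), -1)) = Mul(Add(-8894, Mul(-1, Mul(Rational(1, 6), 193))), Pow(Pow(-314, 2), -1)) = Mul(Add(-8894, Mul(-1, Rational(193, 6))), Pow(98596, -1)) = Mul(Add(-8894, Rational(-193, 6)), Rational(1, 98596)) = Mul(Rational(-53557, 6), Rational(1, 98596)) = Rational(-53557, 591576)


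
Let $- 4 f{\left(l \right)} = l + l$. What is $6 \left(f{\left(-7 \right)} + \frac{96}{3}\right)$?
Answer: $213$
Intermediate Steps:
$f{\left(l \right)} = - \frac{l}{2}$ ($f{\left(l \right)} = - \frac{l + l}{4} = - \frac{2 l}{4} = - \frac{l}{2}$)
$6 \left(f{\left(-7 \right)} + \frac{96}{3}\right) = 6 \left(\left(- \frac{1}{2}\right) \left(-7\right) + \frac{96}{3}\right) = 6 \left(\frac{7}{2} + 96 \cdot \frac{1}{3}\right) = 6 \left(\frac{7}{2} + 32\right) = 6 \cdot \frac{71}{2} = 213$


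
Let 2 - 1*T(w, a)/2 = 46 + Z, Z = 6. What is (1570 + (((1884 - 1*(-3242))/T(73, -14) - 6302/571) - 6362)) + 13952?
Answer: 259739427/28550 ≈ 9097.7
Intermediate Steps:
T(w, a) = -100 (T(w, a) = 4 - 2*(46 + 6) = 4 - 2*52 = 4 - 104 = -100)
(1570 + (((1884 - 1*(-3242))/T(73, -14) - 6302/571) - 6362)) + 13952 = (1570 + (((1884 - 1*(-3242))/(-100) - 6302/571) - 6362)) + 13952 = (1570 + (((1884 + 3242)*(-1/100) - 6302*1/571) - 6362)) + 13952 = (1570 + ((5126*(-1/100) - 6302/571) - 6362)) + 13952 = (1570 + ((-2563/50 - 6302/571) - 6362)) + 13952 = (1570 + (-1778573/28550 - 6362)) + 13952 = (1570 - 183413673/28550) + 13952 = -138590173/28550 + 13952 = 259739427/28550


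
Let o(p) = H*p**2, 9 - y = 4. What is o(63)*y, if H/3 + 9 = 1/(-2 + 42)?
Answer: -4274613/8 ≈ -5.3433e+5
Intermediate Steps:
y = 5 (y = 9 - 1*4 = 9 - 4 = 5)
H = -1077/40 (H = -27 + 3/(-2 + 42) = -27 + 3/40 = -1077/40 ≈ -26.925)
o(p) = -1077*p**2/40
o(63)*y = -1077/40*63**2*5 = -1077/40*3969*5 = -4274613/40*5 = -4274613/8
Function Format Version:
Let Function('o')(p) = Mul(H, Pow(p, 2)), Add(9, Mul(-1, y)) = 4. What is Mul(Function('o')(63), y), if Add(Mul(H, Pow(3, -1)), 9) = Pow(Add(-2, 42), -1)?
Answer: Rational(-4274613, 8) ≈ -5.3433e+5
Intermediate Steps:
y = 5 (y = Add(9, Mul(-1, 4)) = Add(9, -4) = 5)
H = Rational(-1077, 40) (H = Add(-27, Mul(3, Pow(Add(-2, 42), -1))) = Add(-27, Mul(3, Pow(40, -1))) = Add(-27, Mul(3, Rational(1, 40))) = Add(-27, Rational(3, 40)) = Rational(-1077, 40) ≈ -26.925)
Function('o')(p) = Mul(Rational(-1077, 40), Pow(p, 2))
Mul(Function('o')(63), y) = Mul(Mul(Rational(-1077, 40), Pow(63, 2)), 5) = Mul(Mul(Rational(-1077, 40), 3969), 5) = Mul(Rational(-4274613, 40), 5) = Rational(-4274613, 8)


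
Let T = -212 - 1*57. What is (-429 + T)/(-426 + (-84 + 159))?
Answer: 698/351 ≈ 1.9886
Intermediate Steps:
T = -269 (T = -212 - 57 = -269)
(-429 + T)/(-426 + (-84 + 159)) = (-429 - 269)/(-426 + (-84 + 159)) = -698/(-426 + 75) = -698/(-351) = -698*(-1/351) = 698/351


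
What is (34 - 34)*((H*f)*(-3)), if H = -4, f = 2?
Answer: 0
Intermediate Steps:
(34 - 34)*((H*f)*(-3)) = (34 - 34)*(-4*2*(-3)) = 0*(-8*(-3)) = 0*24 = 0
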